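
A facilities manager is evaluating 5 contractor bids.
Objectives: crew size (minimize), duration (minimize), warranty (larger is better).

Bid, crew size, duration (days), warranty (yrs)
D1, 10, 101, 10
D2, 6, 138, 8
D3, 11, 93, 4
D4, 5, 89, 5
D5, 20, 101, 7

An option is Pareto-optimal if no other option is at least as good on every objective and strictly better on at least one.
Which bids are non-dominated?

D1, D2, D4

D1: not dominated (best warranty).
D2: not dominated.
D3: dominated by D4 (crew size 5≤11, duration 89≤93, warranty 5≥4).
D4: not dominated (best crew size).
D5: dominated by D1 (crew size 10≤20, duration 101≤101, warranty 10≥7).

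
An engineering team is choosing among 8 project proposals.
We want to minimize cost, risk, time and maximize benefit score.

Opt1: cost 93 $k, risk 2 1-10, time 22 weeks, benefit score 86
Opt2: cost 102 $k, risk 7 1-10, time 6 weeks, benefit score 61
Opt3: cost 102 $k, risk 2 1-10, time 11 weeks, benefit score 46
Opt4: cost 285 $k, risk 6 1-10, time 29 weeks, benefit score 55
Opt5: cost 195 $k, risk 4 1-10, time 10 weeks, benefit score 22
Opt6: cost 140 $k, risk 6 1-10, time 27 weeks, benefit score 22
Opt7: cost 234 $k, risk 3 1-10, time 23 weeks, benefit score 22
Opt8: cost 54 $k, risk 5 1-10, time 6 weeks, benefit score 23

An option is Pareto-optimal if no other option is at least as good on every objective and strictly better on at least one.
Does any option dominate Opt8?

No

Opt1: worse on cost (93 vs 54).
Opt2: worse on cost (102 vs 54).
Opt3: worse on cost (102 vs 54).
Opt4: worse on cost (285 vs 54).
Opt5: worse on cost (195 vs 54).
Opt6: worse on cost (140 vs 54).
Opt7: worse on cost (234 vs 54).
No option is at least as good as Opt8 on every objective and strictly better on one.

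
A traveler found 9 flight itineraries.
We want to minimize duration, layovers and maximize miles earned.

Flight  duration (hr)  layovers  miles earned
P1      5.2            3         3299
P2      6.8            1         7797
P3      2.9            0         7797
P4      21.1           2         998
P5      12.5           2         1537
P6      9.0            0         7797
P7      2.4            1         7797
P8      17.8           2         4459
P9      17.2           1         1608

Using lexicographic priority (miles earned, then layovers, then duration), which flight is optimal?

First maximize miles earned: best is 7797, kept {P2, P3, P6, P7}.
Then minimize layovers: best is 0, kept {P3, P6}.
Then minimize duration: best is 2.9, kept {P3}.

P3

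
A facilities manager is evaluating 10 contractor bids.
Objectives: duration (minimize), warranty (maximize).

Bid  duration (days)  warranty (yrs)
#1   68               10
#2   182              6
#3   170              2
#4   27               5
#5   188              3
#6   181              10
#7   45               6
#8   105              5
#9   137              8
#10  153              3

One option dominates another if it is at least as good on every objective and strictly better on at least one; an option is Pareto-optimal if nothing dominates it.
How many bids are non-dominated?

#1: not dominated.
#2: dominated by #1 (duration 68≤182, warranty 10≥6).
#3: dominated by #1 (duration 68≤170, warranty 10≥2).
#4: not dominated (best duration).
#5: dominated by #1 (duration 68≤188, warranty 10≥3).
#6: dominated by #1 (duration 68≤181, warranty 10≥10).
#7: not dominated.
#8: dominated by #1 (duration 68≤105, warranty 10≥5).
#9: dominated by #1 (duration 68≤137, warranty 10≥8).
#10: dominated by #1 (duration 68≤153, warranty 10≥3).
Pareto-optimal: #1, #4, #7 → 3.

3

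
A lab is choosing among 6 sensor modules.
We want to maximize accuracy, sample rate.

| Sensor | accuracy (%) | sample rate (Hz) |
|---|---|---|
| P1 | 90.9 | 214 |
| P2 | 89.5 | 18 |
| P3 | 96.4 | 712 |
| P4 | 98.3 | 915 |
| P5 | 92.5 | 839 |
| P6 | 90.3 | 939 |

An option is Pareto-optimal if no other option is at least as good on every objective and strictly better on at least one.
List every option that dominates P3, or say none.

P4: accuracy 98.3≥96.4, sample rate 915≥712 — dominates P3.
Others (P1, P2, P5, P6) are each worse than P3 on at least one objective.

P4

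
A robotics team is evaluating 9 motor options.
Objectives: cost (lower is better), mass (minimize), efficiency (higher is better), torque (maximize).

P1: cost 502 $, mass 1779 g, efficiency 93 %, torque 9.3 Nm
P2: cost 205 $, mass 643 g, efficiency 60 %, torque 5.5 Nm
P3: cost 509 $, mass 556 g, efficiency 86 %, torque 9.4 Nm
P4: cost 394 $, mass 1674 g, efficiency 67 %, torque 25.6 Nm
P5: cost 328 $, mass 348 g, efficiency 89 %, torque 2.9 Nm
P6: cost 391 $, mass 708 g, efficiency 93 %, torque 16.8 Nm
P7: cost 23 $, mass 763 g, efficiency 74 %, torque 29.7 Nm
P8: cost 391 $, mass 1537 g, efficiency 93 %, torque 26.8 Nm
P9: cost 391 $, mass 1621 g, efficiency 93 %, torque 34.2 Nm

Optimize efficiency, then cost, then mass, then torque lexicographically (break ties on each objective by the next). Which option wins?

First maximize efficiency: best is 93, kept {P1, P6, P8, P9}.
Then minimize cost: best is 391, kept {P6, P8, P9}.
Then minimize mass: best is 708, kept {P6}.

P6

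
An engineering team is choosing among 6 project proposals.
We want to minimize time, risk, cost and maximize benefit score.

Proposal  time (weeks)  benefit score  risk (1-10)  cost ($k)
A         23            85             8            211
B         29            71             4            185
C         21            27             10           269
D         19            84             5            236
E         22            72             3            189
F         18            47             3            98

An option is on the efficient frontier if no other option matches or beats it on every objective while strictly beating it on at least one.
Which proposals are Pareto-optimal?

A, B, D, E, F

A: not dominated (best benefit score).
B: not dominated.
C: dominated by D (time 19≤21, benefit score 84≥27, risk 5≤10, cost 236≤269).
D: not dominated.
E: not dominated.
F: not dominated (best time).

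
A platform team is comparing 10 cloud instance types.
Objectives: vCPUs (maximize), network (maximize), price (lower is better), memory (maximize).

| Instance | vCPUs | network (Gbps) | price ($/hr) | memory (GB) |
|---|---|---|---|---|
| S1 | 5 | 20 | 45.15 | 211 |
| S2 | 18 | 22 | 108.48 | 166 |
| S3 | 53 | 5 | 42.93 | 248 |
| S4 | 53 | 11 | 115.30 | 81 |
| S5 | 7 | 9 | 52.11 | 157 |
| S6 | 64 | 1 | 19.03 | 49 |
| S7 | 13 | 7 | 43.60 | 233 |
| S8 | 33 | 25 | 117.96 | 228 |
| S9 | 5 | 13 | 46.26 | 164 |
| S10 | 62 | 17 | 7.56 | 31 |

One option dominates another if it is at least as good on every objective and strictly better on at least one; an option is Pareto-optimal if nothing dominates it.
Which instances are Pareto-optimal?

S1, S2, S3, S4, S5, S6, S7, S8, S10

S1: not dominated.
S2: not dominated.
S3: not dominated (best memory).
S4: not dominated.
S5: not dominated.
S6: not dominated (best vCPUs).
S7: not dominated.
S8: not dominated (best network).
S9: dominated by S1 (vCPUs 5≥5, network 20≥13, price 45.15≤46.26, memory 211≥164).
S10: not dominated (best price).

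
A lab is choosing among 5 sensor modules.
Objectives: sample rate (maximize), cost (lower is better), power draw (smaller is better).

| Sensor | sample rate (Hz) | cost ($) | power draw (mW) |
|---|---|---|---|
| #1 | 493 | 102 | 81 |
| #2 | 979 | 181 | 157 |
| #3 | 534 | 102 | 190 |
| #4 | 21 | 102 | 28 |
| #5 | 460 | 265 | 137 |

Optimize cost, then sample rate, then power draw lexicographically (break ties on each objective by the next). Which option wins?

First minimize cost: best is 102, kept {#1, #3, #4}.
Then maximize sample rate: best is 534, kept {#3}.

#3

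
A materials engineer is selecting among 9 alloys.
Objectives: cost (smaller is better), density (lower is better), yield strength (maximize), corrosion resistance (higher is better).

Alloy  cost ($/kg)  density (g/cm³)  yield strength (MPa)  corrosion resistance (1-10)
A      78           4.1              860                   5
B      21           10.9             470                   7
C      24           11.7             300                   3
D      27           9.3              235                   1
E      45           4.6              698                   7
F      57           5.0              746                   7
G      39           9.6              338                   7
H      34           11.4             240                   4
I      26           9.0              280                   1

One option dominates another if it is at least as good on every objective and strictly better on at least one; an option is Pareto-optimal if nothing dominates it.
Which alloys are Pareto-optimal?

A: not dominated (best density).
B: not dominated (best cost).
C: dominated by B (cost 21≤24, density 10.9≤11.7, yield strength 470≥300, corrosion resistance 7≥3).
D: dominated by I (cost 26≤27, density 9.0≤9.3, yield strength 280≥235, corrosion resistance 1≥1).
E: not dominated.
F: not dominated.
G: not dominated.
H: dominated by B (cost 21≤34, density 10.9≤11.4, yield strength 470≥240, corrosion resistance 7≥4).
I: not dominated.

A, B, E, F, G, I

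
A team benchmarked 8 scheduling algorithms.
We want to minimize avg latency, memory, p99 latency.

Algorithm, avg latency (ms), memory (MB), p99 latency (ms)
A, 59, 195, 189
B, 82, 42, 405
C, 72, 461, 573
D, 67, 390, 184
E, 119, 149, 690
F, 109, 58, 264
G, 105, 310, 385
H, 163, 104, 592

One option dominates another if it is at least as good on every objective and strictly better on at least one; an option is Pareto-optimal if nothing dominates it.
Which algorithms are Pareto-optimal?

A: not dominated (best avg latency).
B: not dominated (best memory).
C: dominated by A (avg latency 59≤72, memory 195≤461, p99 latency 189≤573).
D: not dominated (best p99 latency).
E: dominated by B (avg latency 82≤119, memory 42≤149, p99 latency 405≤690).
F: not dominated.
G: dominated by A (avg latency 59≤105, memory 195≤310, p99 latency 189≤385).
H: dominated by B (avg latency 82≤163, memory 42≤104, p99 latency 405≤592).

A, B, D, F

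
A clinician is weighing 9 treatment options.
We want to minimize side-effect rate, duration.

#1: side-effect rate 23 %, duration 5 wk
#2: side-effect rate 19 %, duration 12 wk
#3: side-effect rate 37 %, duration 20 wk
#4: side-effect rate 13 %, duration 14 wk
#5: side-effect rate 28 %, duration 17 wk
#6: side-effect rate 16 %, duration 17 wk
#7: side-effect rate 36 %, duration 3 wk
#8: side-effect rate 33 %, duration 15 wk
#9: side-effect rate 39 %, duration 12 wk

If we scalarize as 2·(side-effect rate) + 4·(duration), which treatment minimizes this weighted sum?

#1: 2·23 + 4·5 = 66
#2: 2·19 + 4·12 = 86
#3: 2·37 + 4·20 = 154
#4: 2·13 + 4·14 = 82
#5: 2·28 + 4·17 = 124
#6: 2·16 + 4·17 = 100
#7: 2·36 + 4·3 = 84
#8: 2·33 + 4·15 = 126
#9: 2·39 + 4·12 = 126
Lowest: #1 at 66.

#1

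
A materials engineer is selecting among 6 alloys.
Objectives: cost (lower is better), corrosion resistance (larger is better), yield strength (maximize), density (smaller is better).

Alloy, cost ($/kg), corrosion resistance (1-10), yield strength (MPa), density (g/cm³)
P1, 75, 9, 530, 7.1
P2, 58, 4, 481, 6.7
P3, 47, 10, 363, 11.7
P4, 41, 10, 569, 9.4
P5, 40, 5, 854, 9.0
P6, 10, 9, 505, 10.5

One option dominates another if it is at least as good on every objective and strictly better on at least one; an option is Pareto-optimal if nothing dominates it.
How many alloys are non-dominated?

P1: not dominated.
P2: not dominated (best density).
P3: dominated by P4 (cost 41≤47, corrosion resistance 10≥10, yield strength 569≥363, density 9.4≤11.7).
P4: not dominated.
P5: not dominated (best yield strength).
P6: not dominated (best cost).
Pareto-optimal: P1, P2, P4, P5, P6 → 5.

5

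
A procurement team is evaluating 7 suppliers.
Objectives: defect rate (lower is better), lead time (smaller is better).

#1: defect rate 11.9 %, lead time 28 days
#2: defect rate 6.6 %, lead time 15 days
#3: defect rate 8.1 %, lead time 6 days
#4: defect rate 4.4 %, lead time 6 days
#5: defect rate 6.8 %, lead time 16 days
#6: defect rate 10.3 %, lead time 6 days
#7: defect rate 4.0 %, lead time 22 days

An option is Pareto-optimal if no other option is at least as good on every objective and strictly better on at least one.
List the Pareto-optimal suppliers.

#1: dominated by #2 (defect rate 6.6≤11.9, lead time 15≤28).
#2: dominated by #4 (defect rate 4.4≤6.6, lead time 6≤15).
#3: dominated by #4 (defect rate 4.4≤8.1, lead time 6≤6).
#4: not dominated.
#5: dominated by #2 (defect rate 6.6≤6.8, lead time 15≤16).
#6: dominated by #3 (defect rate 8.1≤10.3, lead time 6≤6).
#7: not dominated (best defect rate).

#4, #7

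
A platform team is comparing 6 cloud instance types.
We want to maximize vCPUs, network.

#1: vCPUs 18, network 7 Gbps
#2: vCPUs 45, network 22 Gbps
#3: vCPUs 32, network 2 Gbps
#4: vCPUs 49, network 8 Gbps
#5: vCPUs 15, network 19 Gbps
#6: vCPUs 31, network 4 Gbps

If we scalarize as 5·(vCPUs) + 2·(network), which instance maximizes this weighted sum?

#2

#1: 5·18 + 2·7 = 104
#2: 5·45 + 2·22 = 269
#3: 5·32 + 2·2 = 164
#4: 5·49 + 2·8 = 261
#5: 5·15 + 2·19 = 113
#6: 5·31 + 2·4 = 163
Highest: #2 at 269.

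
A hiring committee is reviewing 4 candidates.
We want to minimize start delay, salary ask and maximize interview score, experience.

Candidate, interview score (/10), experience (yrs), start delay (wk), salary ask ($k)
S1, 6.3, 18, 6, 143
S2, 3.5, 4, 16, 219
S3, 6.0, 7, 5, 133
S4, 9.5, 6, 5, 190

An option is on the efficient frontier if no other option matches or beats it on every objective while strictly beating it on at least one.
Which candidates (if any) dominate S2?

S1, S3, S4

S1: interview score 6.3≥3.5, experience 18≥4, start delay 6≤16, salary ask 143≤219 — dominates S2.
S3: interview score 6.0≥3.5, experience 7≥4, start delay 5≤16, salary ask 133≤219 — dominates S2.
S4: interview score 9.5≥3.5, experience 6≥4, start delay 5≤16, salary ask 190≤219 — dominates S2.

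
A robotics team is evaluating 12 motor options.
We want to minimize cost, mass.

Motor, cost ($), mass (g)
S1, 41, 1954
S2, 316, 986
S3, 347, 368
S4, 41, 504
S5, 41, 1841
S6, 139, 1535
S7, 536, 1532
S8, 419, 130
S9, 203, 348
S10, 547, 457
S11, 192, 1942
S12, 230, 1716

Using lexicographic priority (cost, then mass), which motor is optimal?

First minimize cost: best is 41, kept {S1, S4, S5}.
Then minimize mass: best is 504, kept {S4}.

S4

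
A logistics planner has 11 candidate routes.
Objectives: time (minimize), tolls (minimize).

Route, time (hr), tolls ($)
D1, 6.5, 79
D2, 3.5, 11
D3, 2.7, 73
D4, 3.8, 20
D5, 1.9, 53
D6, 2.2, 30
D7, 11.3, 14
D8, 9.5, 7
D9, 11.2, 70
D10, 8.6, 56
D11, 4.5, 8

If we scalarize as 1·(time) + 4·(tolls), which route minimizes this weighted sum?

D11

D1: 1·6.5 + 4·79 = 322.5
D2: 1·3.5 + 4·11 = 47.5
D3: 1·2.7 + 4·73 = 294.7
D4: 1·3.8 + 4·20 = 83.8
D5: 1·1.9 + 4·53 = 213.9
D6: 1·2.2 + 4·30 = 122.2
D7: 1·11.3 + 4·14 = 67.3
D8: 1·9.5 + 4·7 = 37.5
D9: 1·11.2 + 4·70 = 291.2
D10: 1·8.6 + 4·56 = 232.6
D11: 1·4.5 + 4·8 = 36.5
Lowest: D11 at 36.5.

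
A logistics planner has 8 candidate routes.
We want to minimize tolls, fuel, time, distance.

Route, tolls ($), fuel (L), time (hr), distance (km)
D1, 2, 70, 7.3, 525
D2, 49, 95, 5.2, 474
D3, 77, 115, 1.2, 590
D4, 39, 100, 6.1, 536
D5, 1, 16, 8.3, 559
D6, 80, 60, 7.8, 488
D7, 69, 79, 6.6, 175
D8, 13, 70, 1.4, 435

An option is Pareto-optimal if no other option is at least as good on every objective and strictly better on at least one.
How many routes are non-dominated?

D1: not dominated.
D2: dominated by D8 (tolls 13≤49, fuel 70≤95, time 1.4≤5.2, distance 435≤474).
D3: not dominated (best time).
D4: dominated by D8 (tolls 13≤39, fuel 70≤100, time 1.4≤6.1, distance 435≤536).
D5: not dominated (best tolls).
D6: not dominated.
D7: not dominated (best distance).
D8: not dominated.
Pareto-optimal: D1, D3, D5, D6, D7, D8 → 6.

6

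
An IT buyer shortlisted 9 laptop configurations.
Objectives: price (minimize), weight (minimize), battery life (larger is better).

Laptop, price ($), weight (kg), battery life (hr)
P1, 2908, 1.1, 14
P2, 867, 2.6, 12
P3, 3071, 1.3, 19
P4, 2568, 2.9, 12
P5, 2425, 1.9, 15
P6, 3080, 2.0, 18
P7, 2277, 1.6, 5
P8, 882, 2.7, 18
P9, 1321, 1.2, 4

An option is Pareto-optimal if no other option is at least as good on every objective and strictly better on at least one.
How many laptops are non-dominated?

P1: not dominated (best weight).
P2: not dominated (best price).
P3: not dominated (best battery life).
P4: dominated by P2 (price 867≤2568, weight 2.6≤2.9, battery life 12≥12).
P5: not dominated.
P6: dominated by P3 (price 3071≤3080, weight 1.3≤2.0, battery life 19≥18).
P7: not dominated.
P8: not dominated.
P9: not dominated.
Pareto-optimal: P1, P2, P3, P5, P7, P8, P9 → 7.

7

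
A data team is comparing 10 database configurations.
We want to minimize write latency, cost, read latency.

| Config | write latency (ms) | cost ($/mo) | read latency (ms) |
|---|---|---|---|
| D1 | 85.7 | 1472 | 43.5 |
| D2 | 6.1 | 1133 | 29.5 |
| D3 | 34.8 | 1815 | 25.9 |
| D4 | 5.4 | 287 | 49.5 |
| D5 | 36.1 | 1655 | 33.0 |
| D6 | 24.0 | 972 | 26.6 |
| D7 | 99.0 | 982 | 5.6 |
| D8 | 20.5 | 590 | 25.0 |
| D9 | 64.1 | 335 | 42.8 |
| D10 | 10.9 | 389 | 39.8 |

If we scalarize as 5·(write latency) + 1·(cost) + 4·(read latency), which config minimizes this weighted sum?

D1: 5·85.7 + 1·1472 + 4·43.5 = 2074.5
D2: 5·6.1 + 1·1133 + 4·29.5 = 1281.5
D3: 5·34.8 + 1·1815 + 4·25.9 = 2092.6
D4: 5·5.4 + 1·287 + 4·49.5 = 512.0
D5: 5·36.1 + 1·1655 + 4·33.0 = 1967.5
D6: 5·24.0 + 1·972 + 4·26.6 = 1198.4
D7: 5·99.0 + 1·982 + 4·5.6 = 1499.4
D8: 5·20.5 + 1·590 + 4·25.0 = 792.5
D9: 5·64.1 + 1·335 + 4·42.8 = 826.7
D10: 5·10.9 + 1·389 + 4·39.8 = 602.7
Lowest: D4 at 512.0.

D4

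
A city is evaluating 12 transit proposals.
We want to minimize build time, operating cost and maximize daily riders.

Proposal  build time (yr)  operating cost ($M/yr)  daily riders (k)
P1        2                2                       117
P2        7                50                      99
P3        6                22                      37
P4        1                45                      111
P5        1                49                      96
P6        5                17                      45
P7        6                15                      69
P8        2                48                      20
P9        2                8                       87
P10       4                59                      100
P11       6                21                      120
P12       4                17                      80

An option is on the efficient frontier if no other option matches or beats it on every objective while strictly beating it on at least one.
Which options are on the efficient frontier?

P1, P4, P11

P1: not dominated (best operating cost).
P2: dominated by P1 (build time 2≤7, operating cost 2≤50, daily riders 117≥99).
P3: dominated by P1 (build time 2≤6, operating cost 2≤22, daily riders 117≥37).
P4: not dominated.
P5: dominated by P4 (build time 1≤1, operating cost 45≤49, daily riders 111≥96).
P6: dominated by P1 (build time 2≤5, operating cost 2≤17, daily riders 117≥45).
P7: dominated by P1 (build time 2≤6, operating cost 2≤15, daily riders 117≥69).
P8: dominated by P1 (build time 2≤2, operating cost 2≤48, daily riders 117≥20).
P9: dominated by P1 (build time 2≤2, operating cost 2≤8, daily riders 117≥87).
P10: dominated by P1 (build time 2≤4, operating cost 2≤59, daily riders 117≥100).
P11: not dominated (best daily riders).
P12: dominated by P1 (build time 2≤4, operating cost 2≤17, daily riders 117≥80).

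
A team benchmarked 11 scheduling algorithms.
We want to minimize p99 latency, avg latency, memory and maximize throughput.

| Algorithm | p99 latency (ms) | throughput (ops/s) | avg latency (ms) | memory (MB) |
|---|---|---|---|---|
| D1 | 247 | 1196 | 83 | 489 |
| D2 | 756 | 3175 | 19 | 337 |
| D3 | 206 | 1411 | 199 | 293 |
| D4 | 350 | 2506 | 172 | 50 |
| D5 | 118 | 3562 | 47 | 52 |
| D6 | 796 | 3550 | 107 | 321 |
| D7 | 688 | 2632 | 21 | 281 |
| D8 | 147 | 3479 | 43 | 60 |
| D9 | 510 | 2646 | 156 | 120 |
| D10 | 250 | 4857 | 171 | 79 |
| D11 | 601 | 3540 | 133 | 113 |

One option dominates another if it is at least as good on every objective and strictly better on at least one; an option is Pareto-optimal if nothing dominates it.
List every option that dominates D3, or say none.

D5: p99 latency 118≤206, throughput 3562≥1411, avg latency 47≤199, memory 52≤293 — dominates D3.
D8: p99 latency 147≤206, throughput 3479≥1411, avg latency 43≤199, memory 60≤293 — dominates D3.
Others (D1, D2, D4, D6, D7, D9, D10, D11) are each worse than D3 on at least one objective.

D5, D8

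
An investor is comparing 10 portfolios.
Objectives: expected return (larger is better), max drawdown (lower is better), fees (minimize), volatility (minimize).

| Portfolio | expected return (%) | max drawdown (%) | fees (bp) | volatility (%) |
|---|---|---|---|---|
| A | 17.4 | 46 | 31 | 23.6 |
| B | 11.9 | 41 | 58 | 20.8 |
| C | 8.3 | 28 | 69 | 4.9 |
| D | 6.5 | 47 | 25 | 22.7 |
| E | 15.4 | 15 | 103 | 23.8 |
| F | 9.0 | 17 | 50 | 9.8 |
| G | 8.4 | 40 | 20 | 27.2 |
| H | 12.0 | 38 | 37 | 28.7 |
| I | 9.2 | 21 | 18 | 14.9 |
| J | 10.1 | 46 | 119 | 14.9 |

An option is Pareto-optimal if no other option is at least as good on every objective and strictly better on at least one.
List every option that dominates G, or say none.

I: expected return 9.2≥8.4, max drawdown 21≤40, fees 18≤20, volatility 14.9≤27.2 — dominates G.
Others (A, B, C, D, E, F, H, J) are each worse than G on at least one objective.

I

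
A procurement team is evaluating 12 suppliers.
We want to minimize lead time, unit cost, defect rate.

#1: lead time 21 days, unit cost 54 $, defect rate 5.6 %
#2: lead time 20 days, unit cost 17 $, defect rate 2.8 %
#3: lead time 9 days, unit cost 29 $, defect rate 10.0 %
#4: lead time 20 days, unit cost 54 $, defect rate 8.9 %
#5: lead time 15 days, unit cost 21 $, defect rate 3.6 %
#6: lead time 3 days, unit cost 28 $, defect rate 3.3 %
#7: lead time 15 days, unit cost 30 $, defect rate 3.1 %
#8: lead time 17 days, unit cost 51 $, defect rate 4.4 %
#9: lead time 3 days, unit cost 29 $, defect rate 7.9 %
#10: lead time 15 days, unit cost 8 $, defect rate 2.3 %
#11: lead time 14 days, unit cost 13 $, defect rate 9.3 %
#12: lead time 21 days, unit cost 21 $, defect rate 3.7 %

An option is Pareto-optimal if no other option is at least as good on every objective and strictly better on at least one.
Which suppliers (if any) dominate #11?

#1: worse on lead time (21 vs 14).
#2: worse on lead time (20 vs 14).
#3: worse on unit cost (29 vs 13).
#4: worse on lead time (20 vs 14).
#5: worse on lead time (15 vs 14).
#6: worse on unit cost (28 vs 13).
#7: worse on lead time (15 vs 14).
#8: worse on lead time (17 vs 14).
#9: worse on unit cost (29 vs 13).
#10: worse on lead time (15 vs 14).
#12: worse on lead time (21 vs 14).
No option dominates #11.

none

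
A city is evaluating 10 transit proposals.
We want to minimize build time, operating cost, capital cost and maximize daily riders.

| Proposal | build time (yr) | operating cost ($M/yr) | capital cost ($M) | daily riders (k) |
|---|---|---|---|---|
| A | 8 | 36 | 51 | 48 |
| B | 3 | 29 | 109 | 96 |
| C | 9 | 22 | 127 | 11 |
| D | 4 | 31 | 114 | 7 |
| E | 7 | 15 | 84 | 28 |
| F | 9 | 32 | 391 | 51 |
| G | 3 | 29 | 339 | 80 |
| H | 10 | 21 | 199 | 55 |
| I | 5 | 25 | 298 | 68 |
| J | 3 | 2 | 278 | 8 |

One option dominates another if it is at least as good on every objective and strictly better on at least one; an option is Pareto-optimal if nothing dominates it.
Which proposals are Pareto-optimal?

A, B, E, H, I, J

A: not dominated (best capital cost).
B: not dominated (best daily riders).
C: dominated by E (build time 7≤9, operating cost 15≤22, capital cost 84≤127, daily riders 28≥11).
D: dominated by B (build time 3≤4, operating cost 29≤31, capital cost 109≤114, daily riders 96≥7).
E: not dominated.
F: dominated by B (build time 3≤9, operating cost 29≤32, capital cost 109≤391, daily riders 96≥51).
G: dominated by B (build time 3≤3, operating cost 29≤29, capital cost 109≤339, daily riders 96≥80).
H: not dominated.
I: not dominated.
J: not dominated (best operating cost).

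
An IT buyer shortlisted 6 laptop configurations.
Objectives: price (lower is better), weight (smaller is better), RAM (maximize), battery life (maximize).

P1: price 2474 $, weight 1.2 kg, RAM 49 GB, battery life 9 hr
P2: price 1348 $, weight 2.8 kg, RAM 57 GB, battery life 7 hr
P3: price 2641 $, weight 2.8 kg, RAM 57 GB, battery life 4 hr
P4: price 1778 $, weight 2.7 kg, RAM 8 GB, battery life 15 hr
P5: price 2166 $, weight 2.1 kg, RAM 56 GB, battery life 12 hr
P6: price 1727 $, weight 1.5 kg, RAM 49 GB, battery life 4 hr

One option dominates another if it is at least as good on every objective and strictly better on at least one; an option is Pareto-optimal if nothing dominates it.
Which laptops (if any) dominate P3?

P2

P2: price 1348≤2641, weight 2.8≤2.8, RAM 57≥57, battery life 7≥4 — dominates P3.
Others (P1, P4, P5, P6) are each worse than P3 on at least one objective.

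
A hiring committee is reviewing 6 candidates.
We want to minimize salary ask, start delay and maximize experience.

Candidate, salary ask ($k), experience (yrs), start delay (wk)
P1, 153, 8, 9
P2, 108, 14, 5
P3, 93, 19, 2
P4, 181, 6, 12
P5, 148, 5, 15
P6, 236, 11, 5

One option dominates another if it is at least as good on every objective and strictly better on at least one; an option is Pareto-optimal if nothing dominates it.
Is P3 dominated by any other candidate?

No

P1: worse on salary ask (153 vs 93).
P2: worse on salary ask (108 vs 93).
P4: worse on salary ask (181 vs 93).
P5: worse on salary ask (148 vs 93).
P6: worse on salary ask (236 vs 93).
No option is at least as good as P3 on every objective and strictly better on one.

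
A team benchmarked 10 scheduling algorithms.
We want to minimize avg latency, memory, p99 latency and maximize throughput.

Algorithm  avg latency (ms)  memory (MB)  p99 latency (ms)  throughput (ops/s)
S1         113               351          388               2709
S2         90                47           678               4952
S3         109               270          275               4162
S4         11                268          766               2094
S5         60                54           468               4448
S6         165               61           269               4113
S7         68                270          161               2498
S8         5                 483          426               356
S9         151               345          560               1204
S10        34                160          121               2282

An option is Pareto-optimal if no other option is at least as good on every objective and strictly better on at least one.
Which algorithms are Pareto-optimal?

S1: dominated by S3 (avg latency 109≤113, memory 270≤351, p99 latency 275≤388, throughput 4162≥2709).
S2: not dominated (best memory).
S3: not dominated.
S4: not dominated.
S5: not dominated.
S6: not dominated.
S7: not dominated.
S8: not dominated (best avg latency).
S9: dominated by S3 (avg latency 109≤151, memory 270≤345, p99 latency 275≤560, throughput 4162≥1204).
S10: not dominated (best p99 latency).

S2, S3, S4, S5, S6, S7, S8, S10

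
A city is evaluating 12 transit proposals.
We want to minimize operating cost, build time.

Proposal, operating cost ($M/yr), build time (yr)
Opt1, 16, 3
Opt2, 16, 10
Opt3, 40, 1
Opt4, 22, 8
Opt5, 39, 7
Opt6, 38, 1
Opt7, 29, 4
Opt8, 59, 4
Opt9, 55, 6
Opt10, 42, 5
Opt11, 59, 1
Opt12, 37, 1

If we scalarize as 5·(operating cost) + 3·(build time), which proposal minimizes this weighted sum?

Opt1

Opt1: 5·16 + 3·3 = 89
Opt2: 5·16 + 3·10 = 110
Opt3: 5·40 + 3·1 = 203
Opt4: 5·22 + 3·8 = 134
Opt5: 5·39 + 3·7 = 216
Opt6: 5·38 + 3·1 = 193
Opt7: 5·29 + 3·4 = 157
Opt8: 5·59 + 3·4 = 307
Opt9: 5·55 + 3·6 = 293
Opt10: 5·42 + 3·5 = 225
Opt11: 5·59 + 3·1 = 298
Opt12: 5·37 + 3·1 = 188
Lowest: Opt1 at 89.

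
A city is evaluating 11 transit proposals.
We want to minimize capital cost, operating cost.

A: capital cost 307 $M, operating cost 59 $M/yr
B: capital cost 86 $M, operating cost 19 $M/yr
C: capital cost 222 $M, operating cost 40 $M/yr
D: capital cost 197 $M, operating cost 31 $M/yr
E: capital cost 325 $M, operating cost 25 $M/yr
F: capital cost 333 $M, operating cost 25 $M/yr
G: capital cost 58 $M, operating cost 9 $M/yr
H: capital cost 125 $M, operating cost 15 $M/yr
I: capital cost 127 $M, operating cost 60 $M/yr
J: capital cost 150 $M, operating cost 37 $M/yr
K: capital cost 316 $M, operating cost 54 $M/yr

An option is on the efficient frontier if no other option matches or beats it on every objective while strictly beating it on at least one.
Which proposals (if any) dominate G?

none

A: worse on capital cost (307 vs 58).
B: worse on capital cost (86 vs 58).
C: worse on capital cost (222 vs 58).
D: worse on capital cost (197 vs 58).
E: worse on capital cost (325 vs 58).
F: worse on capital cost (333 vs 58).
H: worse on capital cost (125 vs 58).
I: worse on capital cost (127 vs 58).
J: worse on capital cost (150 vs 58).
K: worse on capital cost (316 vs 58).
No option dominates G.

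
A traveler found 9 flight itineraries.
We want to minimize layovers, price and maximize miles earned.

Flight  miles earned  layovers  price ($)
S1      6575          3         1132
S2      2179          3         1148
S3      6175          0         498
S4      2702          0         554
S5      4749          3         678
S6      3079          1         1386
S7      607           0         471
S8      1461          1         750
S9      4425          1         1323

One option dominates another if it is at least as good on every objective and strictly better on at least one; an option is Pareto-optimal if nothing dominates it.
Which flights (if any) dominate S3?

S1: worse on layovers (3 vs 0).
S2: worse on miles earned (2179 vs 6175).
S4: worse on miles earned (2702 vs 6175).
S5: worse on miles earned (4749 vs 6175).
S6: worse on miles earned (3079 vs 6175).
S7: worse on miles earned (607 vs 6175).
S8: worse on miles earned (1461 vs 6175).
S9: worse on miles earned (4425 vs 6175).
No option dominates S3.

none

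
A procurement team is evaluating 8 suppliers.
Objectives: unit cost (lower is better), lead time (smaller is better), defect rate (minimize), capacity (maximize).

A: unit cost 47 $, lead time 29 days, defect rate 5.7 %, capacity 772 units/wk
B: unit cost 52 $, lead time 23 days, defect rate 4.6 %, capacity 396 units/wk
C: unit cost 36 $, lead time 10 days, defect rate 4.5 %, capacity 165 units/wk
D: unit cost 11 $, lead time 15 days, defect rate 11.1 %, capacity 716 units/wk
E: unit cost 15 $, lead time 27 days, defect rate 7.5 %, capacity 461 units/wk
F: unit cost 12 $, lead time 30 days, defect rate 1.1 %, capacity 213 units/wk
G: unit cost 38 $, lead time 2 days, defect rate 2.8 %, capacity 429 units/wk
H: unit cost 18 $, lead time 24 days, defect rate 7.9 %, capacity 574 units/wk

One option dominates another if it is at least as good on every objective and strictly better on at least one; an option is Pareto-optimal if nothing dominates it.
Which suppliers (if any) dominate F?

A: worse on unit cost (47 vs 12).
B: worse on unit cost (52 vs 12).
C: worse on unit cost (36 vs 12).
D: worse on defect rate (11.1 vs 1.1).
E: worse on unit cost (15 vs 12).
G: worse on unit cost (38 vs 12).
H: worse on unit cost (18 vs 12).
No option dominates F.

none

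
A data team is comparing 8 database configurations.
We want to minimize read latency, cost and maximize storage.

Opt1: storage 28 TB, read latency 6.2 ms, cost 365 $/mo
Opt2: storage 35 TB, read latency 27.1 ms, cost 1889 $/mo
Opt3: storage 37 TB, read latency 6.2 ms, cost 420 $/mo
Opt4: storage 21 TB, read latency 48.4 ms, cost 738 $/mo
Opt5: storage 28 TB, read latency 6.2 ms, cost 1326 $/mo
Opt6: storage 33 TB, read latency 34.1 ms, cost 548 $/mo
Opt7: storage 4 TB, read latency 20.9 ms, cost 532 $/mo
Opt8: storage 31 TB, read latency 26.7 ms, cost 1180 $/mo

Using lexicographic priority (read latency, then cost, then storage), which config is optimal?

Opt1

First minimize read latency: best is 6.2, kept {Opt1, Opt3, Opt5}.
Then minimize cost: best is 365, kept {Opt1}.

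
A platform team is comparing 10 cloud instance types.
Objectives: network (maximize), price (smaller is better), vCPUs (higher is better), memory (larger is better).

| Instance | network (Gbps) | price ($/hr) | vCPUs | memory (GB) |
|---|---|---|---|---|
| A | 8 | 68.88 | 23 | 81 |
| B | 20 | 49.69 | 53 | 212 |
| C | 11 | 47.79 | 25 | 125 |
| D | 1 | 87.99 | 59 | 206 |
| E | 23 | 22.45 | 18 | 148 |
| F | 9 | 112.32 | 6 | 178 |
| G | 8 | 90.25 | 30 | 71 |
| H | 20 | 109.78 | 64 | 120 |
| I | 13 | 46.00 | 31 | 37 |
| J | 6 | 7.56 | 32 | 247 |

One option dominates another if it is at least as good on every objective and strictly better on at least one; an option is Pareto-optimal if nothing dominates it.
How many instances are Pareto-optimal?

A: dominated by B (network 20≥8, price 49.69≤68.88, vCPUs 53≥23, memory 212≥81).
B: not dominated.
C: not dominated.
D: not dominated.
E: not dominated (best network).
F: dominated by B (network 20≥9, price 49.69≤112.32, vCPUs 53≥6, memory 212≥178).
G: dominated by B (network 20≥8, price 49.69≤90.25, vCPUs 53≥30, memory 212≥71).
H: not dominated (best vCPUs).
I: not dominated.
J: not dominated (best price).
Pareto-optimal: B, C, D, E, H, I, J → 7.

7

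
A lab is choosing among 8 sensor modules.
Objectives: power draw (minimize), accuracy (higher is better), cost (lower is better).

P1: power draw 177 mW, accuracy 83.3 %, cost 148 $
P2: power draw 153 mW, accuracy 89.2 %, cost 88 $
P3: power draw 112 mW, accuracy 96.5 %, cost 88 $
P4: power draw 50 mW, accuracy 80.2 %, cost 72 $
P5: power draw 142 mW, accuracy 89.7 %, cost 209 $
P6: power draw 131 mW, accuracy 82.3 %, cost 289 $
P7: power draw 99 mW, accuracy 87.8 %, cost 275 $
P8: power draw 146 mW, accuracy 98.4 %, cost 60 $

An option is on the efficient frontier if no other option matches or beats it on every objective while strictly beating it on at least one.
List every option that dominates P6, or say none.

P3, P7

P3: power draw 112≤131, accuracy 96.5≥82.3, cost 88≤289 — dominates P6.
P7: power draw 99≤131, accuracy 87.8≥82.3, cost 275≤289 — dominates P6.
Others (P1, P2, P4, P5, P8) are each worse than P6 on at least one objective.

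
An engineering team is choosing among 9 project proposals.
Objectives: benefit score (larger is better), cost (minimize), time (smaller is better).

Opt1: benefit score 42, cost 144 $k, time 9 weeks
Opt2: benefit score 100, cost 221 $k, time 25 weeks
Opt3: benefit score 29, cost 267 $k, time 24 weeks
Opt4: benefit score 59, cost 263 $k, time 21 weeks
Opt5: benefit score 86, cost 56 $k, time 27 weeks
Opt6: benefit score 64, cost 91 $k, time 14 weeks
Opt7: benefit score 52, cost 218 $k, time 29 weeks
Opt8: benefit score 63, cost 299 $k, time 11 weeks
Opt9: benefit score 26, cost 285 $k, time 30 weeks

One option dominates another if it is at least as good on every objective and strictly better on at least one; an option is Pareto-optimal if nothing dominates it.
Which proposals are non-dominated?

Opt1, Opt2, Opt5, Opt6, Opt8

Opt1: not dominated (best time).
Opt2: not dominated (best benefit score).
Opt3: dominated by Opt1 (benefit score 42≥29, cost 144≤267, time 9≤24).
Opt4: dominated by Opt6 (benefit score 64≥59, cost 91≤263, time 14≤21).
Opt5: not dominated (best cost).
Opt6: not dominated.
Opt7: dominated by Opt5 (benefit score 86≥52, cost 56≤218, time 27≤29).
Opt8: not dominated.
Opt9: dominated by Opt1 (benefit score 42≥26, cost 144≤285, time 9≤30).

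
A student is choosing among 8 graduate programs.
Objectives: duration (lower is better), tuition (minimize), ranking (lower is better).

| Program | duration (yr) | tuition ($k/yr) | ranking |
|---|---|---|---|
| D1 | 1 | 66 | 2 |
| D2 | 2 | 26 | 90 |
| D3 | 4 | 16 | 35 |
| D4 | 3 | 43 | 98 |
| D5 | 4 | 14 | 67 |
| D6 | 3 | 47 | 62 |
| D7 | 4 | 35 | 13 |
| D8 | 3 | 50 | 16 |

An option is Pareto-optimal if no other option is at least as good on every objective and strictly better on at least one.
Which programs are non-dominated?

D1: not dominated (best duration).
D2: not dominated.
D3: not dominated.
D4: dominated by D2 (duration 2≤3, tuition 26≤43, ranking 90≤98).
D5: not dominated (best tuition).
D6: not dominated.
D7: not dominated.
D8: not dominated.

D1, D2, D3, D5, D6, D7, D8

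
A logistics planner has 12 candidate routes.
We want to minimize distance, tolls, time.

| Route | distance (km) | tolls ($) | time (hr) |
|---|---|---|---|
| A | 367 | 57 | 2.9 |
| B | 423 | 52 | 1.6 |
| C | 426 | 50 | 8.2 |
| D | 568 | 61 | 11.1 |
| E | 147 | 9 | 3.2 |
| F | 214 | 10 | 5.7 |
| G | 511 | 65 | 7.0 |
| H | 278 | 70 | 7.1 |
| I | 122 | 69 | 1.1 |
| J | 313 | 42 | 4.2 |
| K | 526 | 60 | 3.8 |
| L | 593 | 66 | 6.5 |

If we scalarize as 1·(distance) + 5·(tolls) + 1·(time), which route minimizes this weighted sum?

A: 1·367 + 5·57 + 1·2.9 = 654.9
B: 1·423 + 5·52 + 1·1.6 = 684.6
C: 1·426 + 5·50 + 1·8.2 = 684.2
D: 1·568 + 5·61 + 1·11.1 = 884.1
E: 1·147 + 5·9 + 1·3.2 = 195.2
F: 1·214 + 5·10 + 1·5.7 = 269.7
G: 1·511 + 5·65 + 1·7.0 = 843.0
H: 1·278 + 5·70 + 1·7.1 = 635.1
I: 1·122 + 5·69 + 1·1.1 = 468.1
J: 1·313 + 5·42 + 1·4.2 = 527.2
K: 1·526 + 5·60 + 1·3.8 = 829.8
L: 1·593 + 5·66 + 1·6.5 = 929.5
Lowest: E at 195.2.

E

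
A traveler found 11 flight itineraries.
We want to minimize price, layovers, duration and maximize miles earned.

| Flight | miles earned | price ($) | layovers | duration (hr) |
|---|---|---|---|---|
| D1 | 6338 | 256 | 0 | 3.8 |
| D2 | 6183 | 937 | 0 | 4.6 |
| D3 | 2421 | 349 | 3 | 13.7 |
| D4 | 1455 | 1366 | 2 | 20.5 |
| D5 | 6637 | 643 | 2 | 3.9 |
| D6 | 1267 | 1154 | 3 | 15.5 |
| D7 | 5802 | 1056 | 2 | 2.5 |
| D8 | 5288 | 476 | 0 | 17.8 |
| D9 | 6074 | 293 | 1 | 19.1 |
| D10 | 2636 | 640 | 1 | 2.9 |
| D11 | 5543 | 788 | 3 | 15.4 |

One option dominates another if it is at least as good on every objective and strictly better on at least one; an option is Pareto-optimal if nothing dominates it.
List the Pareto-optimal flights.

D1: not dominated (best price).
D2: dominated by D1 (miles earned 6338≥6183, price 256≤937, layovers 0≤0, duration 3.8≤4.6).
D3: dominated by D1 (miles earned 6338≥2421, price 256≤349, layovers 0≤3, duration 3.8≤13.7).
D4: dominated by D1 (miles earned 6338≥1455, price 256≤1366, layovers 0≤2, duration 3.8≤20.5).
D5: not dominated (best miles earned).
D6: dominated by D1 (miles earned 6338≥1267, price 256≤1154, layovers 0≤3, duration 3.8≤15.5).
D7: not dominated (best duration).
D8: dominated by D1 (miles earned 6338≥5288, price 256≤476, layovers 0≤0, duration 3.8≤17.8).
D9: dominated by D1 (miles earned 6338≥6074, price 256≤293, layovers 0≤1, duration 3.8≤19.1).
D10: not dominated.
D11: dominated by D1 (miles earned 6338≥5543, price 256≤788, layovers 0≤3, duration 3.8≤15.4).

D1, D5, D7, D10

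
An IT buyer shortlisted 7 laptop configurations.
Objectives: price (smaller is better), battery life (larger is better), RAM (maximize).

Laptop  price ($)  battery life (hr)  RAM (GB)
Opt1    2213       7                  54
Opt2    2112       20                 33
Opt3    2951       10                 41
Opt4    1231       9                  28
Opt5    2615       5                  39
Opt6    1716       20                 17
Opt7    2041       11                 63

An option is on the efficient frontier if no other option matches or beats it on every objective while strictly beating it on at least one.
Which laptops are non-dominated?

Opt2, Opt4, Opt6, Opt7

Opt1: dominated by Opt7 (price 2041≤2213, battery life 11≥7, RAM 63≥54).
Opt2: not dominated.
Opt3: dominated by Opt7 (price 2041≤2951, battery life 11≥10, RAM 63≥41).
Opt4: not dominated (best price).
Opt5: dominated by Opt1 (price 2213≤2615, battery life 7≥5, RAM 54≥39).
Opt6: not dominated.
Opt7: not dominated (best RAM).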